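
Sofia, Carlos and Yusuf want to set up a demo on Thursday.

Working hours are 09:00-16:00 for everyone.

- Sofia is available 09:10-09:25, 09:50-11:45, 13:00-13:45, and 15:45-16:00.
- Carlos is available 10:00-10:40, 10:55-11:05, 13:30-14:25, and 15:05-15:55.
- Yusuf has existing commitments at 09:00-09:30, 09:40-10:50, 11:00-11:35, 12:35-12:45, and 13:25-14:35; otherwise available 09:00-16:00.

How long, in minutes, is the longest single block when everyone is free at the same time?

Yusuf free within 09:00–16:00: 09:30–09:40, 10:50–11:00, 11:35–12:35, 12:45–13:25, 14:35–16:00.
Sofia ∩ Carlos: 10:00–10:40, 10:55–11:05, 13:30–13:45, 15:45–15:55.
Sofia ∩ Carlos ∩ Yusuf: 10:55–11:00, 15:45–15:55.
Common window lengths: 5, 10 min; longest is 10.

10 minutes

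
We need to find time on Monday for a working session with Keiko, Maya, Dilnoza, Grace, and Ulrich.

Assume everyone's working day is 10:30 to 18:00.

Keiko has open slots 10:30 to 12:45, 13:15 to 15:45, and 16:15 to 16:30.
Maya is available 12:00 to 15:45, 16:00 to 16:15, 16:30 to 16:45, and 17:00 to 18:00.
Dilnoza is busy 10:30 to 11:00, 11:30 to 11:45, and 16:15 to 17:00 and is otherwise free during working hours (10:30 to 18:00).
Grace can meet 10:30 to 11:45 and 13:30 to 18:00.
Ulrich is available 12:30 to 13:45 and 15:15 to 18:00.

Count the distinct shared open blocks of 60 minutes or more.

0

Dilnoza free within 10:30–18:00: 11:00–11:30, 11:45–16:15, 17:00–18:00.
Keiko ∩ Maya: 12:00–12:45, 13:15–15:45.
Keiko ∩ Maya ∩ Dilnoza: 12:00–12:45, 13:15–15:45.
Keiko ∩ Maya ∩ Dilnoza ∩ Grace: 13:30–15:45.
Keiko ∩ Maya ∩ Dilnoza ∩ Grace ∩ Ulrich: 13:30–13:45, 15:15–15:45.
Windows ≥ 60 min: (none).
That's 0 windows.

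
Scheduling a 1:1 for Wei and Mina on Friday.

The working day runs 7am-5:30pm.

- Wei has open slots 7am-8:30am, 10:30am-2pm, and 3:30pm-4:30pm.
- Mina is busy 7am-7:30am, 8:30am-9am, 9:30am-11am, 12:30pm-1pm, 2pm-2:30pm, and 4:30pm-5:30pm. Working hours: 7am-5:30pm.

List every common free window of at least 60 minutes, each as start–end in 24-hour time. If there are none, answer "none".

07:30–08:30, 11:00–12:30, 13:00–14:00, 15:30–16:30

Mina free within 07:00–17:30: 07:30–08:30, 09:00–09:30, 11:00–12:30, 13:00–14:00, 14:30–16:30.
Wei ∩ Mina: 07:30–08:30, 11:00–12:30, 13:00–14:00, 15:30–16:30.
Windows ≥ 60 min: 07:30–08:30, 11:00–12:30, 13:00–14:00, 15:30–16:30.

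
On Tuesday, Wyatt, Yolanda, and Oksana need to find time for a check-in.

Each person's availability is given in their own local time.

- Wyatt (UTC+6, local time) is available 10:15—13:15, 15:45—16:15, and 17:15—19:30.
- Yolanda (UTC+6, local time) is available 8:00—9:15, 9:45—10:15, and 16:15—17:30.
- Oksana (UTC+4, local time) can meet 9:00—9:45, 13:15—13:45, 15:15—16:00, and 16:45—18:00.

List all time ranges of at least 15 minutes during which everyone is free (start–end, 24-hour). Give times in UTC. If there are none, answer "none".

Wyatt → UTC: 04:15–07:15, 09:45–10:15, 11:15–13:30.
Yolanda → UTC: 02:00–03:15, 03:45–04:15, 10:15–11:30.
Oksana → UTC: 05:00–05:45, 09:15–09:45, 11:15–12:00, 12:45–14:00.
Wyatt ∩ Yolanda: 11:15–11:30.
Wyatt ∩ Yolanda ∩ Oksana: 11:15–11:30.
Windows ≥ 15 min: 11:15–11:30.

11:15–11:30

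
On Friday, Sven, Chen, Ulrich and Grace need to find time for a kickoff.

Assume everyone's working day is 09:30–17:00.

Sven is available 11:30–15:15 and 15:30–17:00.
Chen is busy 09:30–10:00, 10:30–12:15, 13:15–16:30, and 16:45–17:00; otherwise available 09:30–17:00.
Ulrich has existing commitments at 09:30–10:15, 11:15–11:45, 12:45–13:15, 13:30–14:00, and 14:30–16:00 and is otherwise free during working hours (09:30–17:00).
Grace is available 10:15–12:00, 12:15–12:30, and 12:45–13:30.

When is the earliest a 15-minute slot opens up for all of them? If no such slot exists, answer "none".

12:15

Chen free within 09:30–17:00: 10:00–10:30, 12:15–13:15, 16:30–16:45.
Ulrich free within 09:30–17:00: 10:15–11:15, 11:45–12:45, 13:15–13:30, 14:00–14:30, 16:00–17:00.
Sven ∩ Chen: 12:15–13:15, 16:30–16:45.
Sven ∩ Chen ∩ Ulrich: 12:15–12:45, 16:30–16:45.
Sven ∩ Chen ∩ Ulrich ∩ Grace: 12:15–12:30.
Windows ≥ 15 min: 12:15–12:30.
Earliest such window starts at 12:15.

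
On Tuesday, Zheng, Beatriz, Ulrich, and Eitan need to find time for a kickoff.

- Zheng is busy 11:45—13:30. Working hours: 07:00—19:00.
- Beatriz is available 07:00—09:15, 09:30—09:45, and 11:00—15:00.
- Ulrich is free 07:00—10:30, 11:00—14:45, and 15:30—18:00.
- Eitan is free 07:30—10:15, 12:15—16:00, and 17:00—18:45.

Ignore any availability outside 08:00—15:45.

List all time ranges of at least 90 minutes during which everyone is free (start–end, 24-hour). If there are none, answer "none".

Zheng free within 07:00–19:00: 07:00–11:45, 13:30–19:00.
Zheng ∩ Beatriz: 07:00–09:15, 09:30–09:45, 11:00–11:45, 13:30–15:00.
Zheng ∩ Beatriz ∩ Ulrich: 07:00–09:15, 09:30–09:45, 11:00–11:45, 13:30–14:45.
Zheng ∩ Beatriz ∩ Ulrich ∩ Eitan: 07:30–09:15, 09:30–09:45, 13:30–14:45.
Restricted to 08:00–15:45: 08:00–09:15, 09:30–09:45, 13:30–14:45.
Windows ≥ 90 min: (none).

none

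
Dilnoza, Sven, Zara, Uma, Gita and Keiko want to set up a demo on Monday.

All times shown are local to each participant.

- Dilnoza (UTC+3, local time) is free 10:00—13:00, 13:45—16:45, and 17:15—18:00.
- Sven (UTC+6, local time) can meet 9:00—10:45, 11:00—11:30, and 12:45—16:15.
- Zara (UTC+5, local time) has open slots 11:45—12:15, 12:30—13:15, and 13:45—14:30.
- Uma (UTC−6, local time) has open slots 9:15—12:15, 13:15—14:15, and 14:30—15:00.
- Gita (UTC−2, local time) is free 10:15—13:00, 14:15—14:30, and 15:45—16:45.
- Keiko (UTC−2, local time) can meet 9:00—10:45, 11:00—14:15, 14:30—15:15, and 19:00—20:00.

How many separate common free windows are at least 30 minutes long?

0

Dilnoza → UTC: 07:00–10:00, 10:45–13:45, 14:15–15:00.
Sven → UTC: 03:00–04:45, 05:00–05:30, 06:45–10:15.
Zara → UTC: 06:45–07:15, 07:30–08:15, 08:45–09:30.
Uma → UTC: 15:15–18:15, 19:15–20:15, 20:30–21:00.
Gita → UTC: 12:15–15:00, 16:15–16:30, 17:45–18:45.
Keiko → UTC: 11:00–12:45, 13:00–16:15, 16:30–17:15, 21:00–22:00.
Dilnoza ∩ Sven: 07:00–10:00.
Dilnoza ∩ Sven ∩ Zara: 07:00–07:15, 07:30–08:15, 08:45–09:30.
Dilnoza ∩ Sven ∩ Zara ∩ Uma: (none).
Dilnoza ∩ Sven ∩ Zara ∩ Uma ∩ Gita: (none).
Dilnoza ∩ Sven ∩ Zara ∩ Uma ∩ Gita ∩ Keiko: (none).
Windows ≥ 30 min: (none).
That's 0 windows.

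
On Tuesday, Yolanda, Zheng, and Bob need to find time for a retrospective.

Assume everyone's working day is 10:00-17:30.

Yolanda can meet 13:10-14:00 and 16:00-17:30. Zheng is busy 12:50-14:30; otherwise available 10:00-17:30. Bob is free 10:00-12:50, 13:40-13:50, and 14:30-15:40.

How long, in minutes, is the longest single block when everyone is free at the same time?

0 minutes

Zheng free within 10:00–17:30: 10:00–12:50, 14:30–17:30.
Yolanda ∩ Zheng: 16:00–17:30.
Yolanda ∩ Zheng ∩ Bob: (none).
No common window.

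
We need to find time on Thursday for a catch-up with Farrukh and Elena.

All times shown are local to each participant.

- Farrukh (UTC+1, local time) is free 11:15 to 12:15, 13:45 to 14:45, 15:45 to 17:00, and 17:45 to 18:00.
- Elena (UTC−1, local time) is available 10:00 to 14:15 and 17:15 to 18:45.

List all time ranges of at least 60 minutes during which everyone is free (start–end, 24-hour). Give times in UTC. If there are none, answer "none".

Farrukh → UTC: 10:15–11:15, 12:45–13:45, 14:45–16:00, 16:45–17:00.
Elena → UTC: 11:00–15:15, 18:15–19:45.
Farrukh ∩ Elena: 11:00–11:15, 12:45–13:45, 14:45–15:15.
Windows ≥ 60 min: 12:45–13:45.

12:45–13:45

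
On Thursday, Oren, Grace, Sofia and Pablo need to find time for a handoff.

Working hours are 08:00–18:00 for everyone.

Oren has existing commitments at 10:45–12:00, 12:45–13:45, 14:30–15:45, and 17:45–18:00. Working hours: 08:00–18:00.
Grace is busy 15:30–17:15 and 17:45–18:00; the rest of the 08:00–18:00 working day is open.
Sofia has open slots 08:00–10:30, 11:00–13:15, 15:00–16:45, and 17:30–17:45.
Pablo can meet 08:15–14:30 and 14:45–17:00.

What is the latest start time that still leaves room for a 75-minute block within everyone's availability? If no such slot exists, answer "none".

Oren free within 08:00–18:00: 08:00–10:45, 12:00–12:45, 13:45–14:30, 15:45–17:45.
Grace free within 08:00–18:00: 08:00–15:30, 17:15–17:45.
Oren ∩ Grace: 08:00–10:45, 12:00–12:45, 13:45–14:30, 17:15–17:45.
Oren ∩ Grace ∩ Sofia: 08:00–10:30, 12:00–12:45, 17:30–17:45.
Oren ∩ Grace ∩ Sofia ∩ Pablo: 08:15–10:30, 12:00–12:45.
Windows ≥ 75 min: 08:15–10:30.
Latest start in the last window 08:15–10:30 is 10:30 − 75 min = 09:15.

09:15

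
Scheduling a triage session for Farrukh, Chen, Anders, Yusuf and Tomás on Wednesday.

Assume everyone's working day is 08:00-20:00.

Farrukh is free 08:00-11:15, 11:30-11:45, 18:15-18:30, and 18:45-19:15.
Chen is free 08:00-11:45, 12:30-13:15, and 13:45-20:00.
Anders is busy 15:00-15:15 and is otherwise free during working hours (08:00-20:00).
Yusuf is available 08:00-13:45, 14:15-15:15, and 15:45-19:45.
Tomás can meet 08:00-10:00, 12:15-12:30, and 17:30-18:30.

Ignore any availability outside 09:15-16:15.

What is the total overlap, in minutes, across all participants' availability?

Anders free within 08:00–20:00: 08:00–15:00, 15:15–20:00.
Farrukh ∩ Chen: 08:00–11:15, 11:30–11:45, 18:15–18:30, 18:45–19:15.
Farrukh ∩ Chen ∩ Anders: 08:00–11:15, 11:30–11:45, 18:15–18:30, 18:45–19:15.
Farrukh ∩ Chen ∩ Anders ∩ Yusuf: 08:00–11:15, 11:30–11:45, 18:15–18:30, 18:45–19:15.
Farrukh ∩ Chen ∩ Anders ∩ Yusuf ∩ Tomás: 08:00–10:00, 18:15–18:30.
Restricted to 09:15–16:15: 09:15–10:00.
Total common minutes: 45.

45 minutes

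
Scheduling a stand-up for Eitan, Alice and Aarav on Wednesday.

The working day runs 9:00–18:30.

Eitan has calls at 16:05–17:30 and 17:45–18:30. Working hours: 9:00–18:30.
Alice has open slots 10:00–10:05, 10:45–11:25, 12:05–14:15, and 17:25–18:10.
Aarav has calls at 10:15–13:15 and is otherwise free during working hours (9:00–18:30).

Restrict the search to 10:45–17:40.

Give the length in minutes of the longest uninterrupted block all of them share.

Eitan free within 09:00–18:30: 09:00–16:05, 17:30–17:45.
Aarav free within 09:00–18:30: 09:00–10:15, 13:15–18:30.
Eitan ∩ Alice: 10:00–10:05, 10:45–11:25, 12:05–14:15, 17:30–17:45.
Eitan ∩ Alice ∩ Aarav: 10:00–10:05, 13:15–14:15, 17:30–17:45.
Restricted to 10:45–17:40: 13:15–14:15, 17:30–17:40.
Common window lengths: 60, 10 min; longest is 60.

60 minutes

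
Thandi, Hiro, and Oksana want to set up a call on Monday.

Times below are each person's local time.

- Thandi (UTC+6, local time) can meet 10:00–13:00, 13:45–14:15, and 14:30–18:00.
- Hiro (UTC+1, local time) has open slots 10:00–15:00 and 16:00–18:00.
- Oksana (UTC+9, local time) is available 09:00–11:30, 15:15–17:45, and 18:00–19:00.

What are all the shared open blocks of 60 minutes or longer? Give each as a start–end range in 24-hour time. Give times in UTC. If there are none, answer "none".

09:00–10:00

Thandi → UTC: 04:00–07:00, 07:45–08:15, 08:30–12:00.
Hiro → UTC: 09:00–14:00, 15:00–17:00.
Oksana → UTC: 00:00–02:30, 06:15–08:45, 09:00–10:00.
Thandi ∩ Hiro: 09:00–12:00.
Thandi ∩ Hiro ∩ Oksana: 09:00–10:00.
Windows ≥ 60 min: 09:00–10:00.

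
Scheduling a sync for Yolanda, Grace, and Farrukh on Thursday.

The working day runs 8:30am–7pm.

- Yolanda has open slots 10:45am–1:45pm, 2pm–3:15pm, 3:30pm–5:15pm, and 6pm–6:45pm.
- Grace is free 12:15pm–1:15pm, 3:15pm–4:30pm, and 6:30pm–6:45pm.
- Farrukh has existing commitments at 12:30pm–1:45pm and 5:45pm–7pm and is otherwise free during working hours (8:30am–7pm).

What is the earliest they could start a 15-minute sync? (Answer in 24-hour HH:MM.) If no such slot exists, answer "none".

12:15

Farrukh free within 08:30–19:00: 08:30–12:30, 13:45–17:45.
Yolanda ∩ Grace: 12:15–13:15, 15:30–16:30, 18:30–18:45.
Yolanda ∩ Grace ∩ Farrukh: 12:15–12:30, 15:30–16:30.
Windows ≥ 15 min: 12:15–12:30, 15:30–16:30.
Earliest such window starts at 12:15.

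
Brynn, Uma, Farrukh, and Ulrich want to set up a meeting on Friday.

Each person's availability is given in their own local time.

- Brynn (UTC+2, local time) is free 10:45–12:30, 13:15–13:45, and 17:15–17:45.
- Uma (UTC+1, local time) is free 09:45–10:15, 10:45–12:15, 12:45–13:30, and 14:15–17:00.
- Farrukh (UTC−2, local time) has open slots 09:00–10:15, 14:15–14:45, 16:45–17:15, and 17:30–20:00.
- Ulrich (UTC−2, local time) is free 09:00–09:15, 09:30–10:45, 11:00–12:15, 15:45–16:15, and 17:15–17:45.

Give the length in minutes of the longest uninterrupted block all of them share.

0 minutes

Brynn → UTC: 08:45–10:30, 11:15–11:45, 15:15–15:45.
Uma → UTC: 08:45–09:15, 09:45–11:15, 11:45–12:30, 13:15–16:00.
Farrukh → UTC: 11:00–12:15, 16:15–16:45, 18:45–19:15, 19:30–22:00.
Ulrich → UTC: 11:00–11:15, 11:30–12:45, 13:00–14:15, 17:45–18:15, 19:15–19:45.
Brynn ∩ Uma: 08:45–09:15, 09:45–10:30, 15:15–15:45.
Brynn ∩ Uma ∩ Farrukh: (none).
Brynn ∩ Uma ∩ Farrukh ∩ Ulrich: (none).
No common window.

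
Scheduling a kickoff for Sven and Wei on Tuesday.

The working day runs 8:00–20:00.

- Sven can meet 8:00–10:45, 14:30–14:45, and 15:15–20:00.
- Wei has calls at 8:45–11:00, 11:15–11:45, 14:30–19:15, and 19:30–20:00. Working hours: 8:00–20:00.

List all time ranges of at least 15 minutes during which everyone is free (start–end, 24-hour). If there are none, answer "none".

Wei free within 08:00–20:00: 08:00–08:45, 11:00–11:15, 11:45–14:30, 19:15–19:30.
Sven ∩ Wei: 08:00–08:45, 19:15–19:30.
Windows ≥ 15 min: 08:00–08:45, 19:15–19:30.

08:00–08:45, 19:15–19:30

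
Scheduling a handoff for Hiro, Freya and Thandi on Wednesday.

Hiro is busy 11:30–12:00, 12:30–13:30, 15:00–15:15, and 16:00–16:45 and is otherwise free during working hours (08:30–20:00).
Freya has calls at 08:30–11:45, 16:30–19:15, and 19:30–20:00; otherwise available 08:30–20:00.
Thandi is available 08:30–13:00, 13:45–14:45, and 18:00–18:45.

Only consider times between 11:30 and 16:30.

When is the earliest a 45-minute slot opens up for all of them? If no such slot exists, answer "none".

Hiro free within 08:30–20:00: 08:30–11:30, 12:00–12:30, 13:30–15:00, 15:15–16:00, 16:45–20:00.
Freya free within 08:30–20:00: 11:45–16:30, 19:15–19:30.
Hiro ∩ Freya: 12:00–12:30, 13:30–15:00, 15:15–16:00, 19:15–19:30.
Hiro ∩ Freya ∩ Thandi: 12:00–12:30, 13:45–14:45.
Restricted to 11:30–16:30: 12:00–12:30, 13:45–14:45.
Windows ≥ 45 min: 13:45–14:45.
Earliest such window starts at 13:45.

13:45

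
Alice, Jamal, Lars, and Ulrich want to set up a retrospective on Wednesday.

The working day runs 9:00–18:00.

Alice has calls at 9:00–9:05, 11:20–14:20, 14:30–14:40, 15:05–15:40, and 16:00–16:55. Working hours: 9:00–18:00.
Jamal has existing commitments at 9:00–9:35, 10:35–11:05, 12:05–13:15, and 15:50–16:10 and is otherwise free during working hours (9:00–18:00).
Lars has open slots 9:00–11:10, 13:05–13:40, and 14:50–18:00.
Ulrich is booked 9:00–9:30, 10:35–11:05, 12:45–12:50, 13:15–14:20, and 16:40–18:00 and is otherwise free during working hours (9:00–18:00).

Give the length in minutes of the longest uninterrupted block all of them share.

Alice free within 09:00–18:00: 09:05–11:20, 14:20–14:30, 14:40–15:05, 15:40–16:00, 16:55–18:00.
Jamal free within 09:00–18:00: 09:35–10:35, 11:05–12:05, 13:15–15:50, 16:10–18:00.
Ulrich free within 09:00–18:00: 09:30–10:35, 11:05–12:45, 12:50–13:15, 14:20–16:40.
Alice ∩ Jamal: 09:35–10:35, 11:05–11:20, 14:20–14:30, 14:40–15:05, 15:40–15:50, 16:55–18:00.
Alice ∩ Jamal ∩ Lars: 09:35–10:35, 11:05–11:10, 14:50–15:05, 15:40–15:50, 16:55–18:00.
Alice ∩ Jamal ∩ Lars ∩ Ulrich: 09:35–10:35, 11:05–11:10, 14:50–15:05, 15:40–15:50.
Common window lengths: 60, 5, 15, 10 min; longest is 60.

60 minutes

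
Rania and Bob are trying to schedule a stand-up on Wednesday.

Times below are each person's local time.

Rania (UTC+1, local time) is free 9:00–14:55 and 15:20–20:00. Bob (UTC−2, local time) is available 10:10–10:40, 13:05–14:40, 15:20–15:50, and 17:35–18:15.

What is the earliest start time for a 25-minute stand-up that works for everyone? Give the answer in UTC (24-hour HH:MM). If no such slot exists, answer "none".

12:10

Rania → UTC: 08:00–13:55, 14:20–19:00.
Bob → UTC: 12:10–12:40, 15:05–16:40, 17:20–17:50, 19:35–20:15.
Rania ∩ Bob: 12:10–12:40, 15:05–16:40, 17:20–17:50.
Windows ≥ 25 min: 12:10–12:40, 15:05–16:40, 17:20–17:50.
Earliest such window starts at 12:10.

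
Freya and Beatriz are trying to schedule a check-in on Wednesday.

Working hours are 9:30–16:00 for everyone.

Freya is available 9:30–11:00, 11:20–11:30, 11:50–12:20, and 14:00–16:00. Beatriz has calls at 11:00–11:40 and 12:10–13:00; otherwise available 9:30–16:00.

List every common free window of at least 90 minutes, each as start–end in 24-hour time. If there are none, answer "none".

09:30–11:00, 14:00–16:00

Beatriz free within 09:30–16:00: 09:30–11:00, 11:40–12:10, 13:00–16:00.
Freya ∩ Beatriz: 09:30–11:00, 11:50–12:10, 14:00–16:00.
Windows ≥ 90 min: 09:30–11:00, 14:00–16:00.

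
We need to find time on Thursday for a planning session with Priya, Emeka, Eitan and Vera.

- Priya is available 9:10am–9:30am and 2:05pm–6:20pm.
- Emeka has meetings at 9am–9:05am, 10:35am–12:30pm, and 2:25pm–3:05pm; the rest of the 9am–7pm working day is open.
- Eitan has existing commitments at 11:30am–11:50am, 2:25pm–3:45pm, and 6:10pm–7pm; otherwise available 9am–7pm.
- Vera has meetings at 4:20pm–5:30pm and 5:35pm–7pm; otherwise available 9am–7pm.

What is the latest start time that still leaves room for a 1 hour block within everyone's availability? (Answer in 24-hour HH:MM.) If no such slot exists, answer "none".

Emeka free within 09:00–19:00: 09:05–10:35, 12:30–14:25, 15:05–19:00.
Eitan free within 09:00–19:00: 09:00–11:30, 11:50–14:25, 15:45–18:10.
Vera free within 09:00–19:00: 09:00–16:20, 17:30–17:35.
Priya ∩ Emeka: 09:10–09:30, 14:05–14:25, 15:05–18:20.
Priya ∩ Emeka ∩ Eitan: 09:10–09:30, 14:05–14:25, 15:45–18:10.
Priya ∩ Emeka ∩ Eitan ∩ Vera: 09:10–09:30, 14:05–14:25, 15:45–16:20, 17:30–17:35.
Windows ≥ 60 min: (none).

none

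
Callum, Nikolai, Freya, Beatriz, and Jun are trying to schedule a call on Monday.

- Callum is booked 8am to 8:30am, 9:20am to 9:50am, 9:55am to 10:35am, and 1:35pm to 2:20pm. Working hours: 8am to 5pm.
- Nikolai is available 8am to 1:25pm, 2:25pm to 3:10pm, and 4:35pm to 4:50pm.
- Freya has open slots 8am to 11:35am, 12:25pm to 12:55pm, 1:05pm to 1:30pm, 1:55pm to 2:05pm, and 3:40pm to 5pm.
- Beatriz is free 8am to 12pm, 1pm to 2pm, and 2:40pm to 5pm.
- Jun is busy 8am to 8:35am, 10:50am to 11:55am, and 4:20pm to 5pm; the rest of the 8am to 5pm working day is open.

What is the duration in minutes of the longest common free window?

45 minutes

Callum free within 08:00–17:00: 08:30–09:20, 09:50–09:55, 10:35–13:35, 14:20–17:00.
Jun free within 08:00–17:00: 08:35–10:50, 11:55–16:20.
Callum ∩ Nikolai: 08:30–09:20, 09:50–09:55, 10:35–13:25, 14:25–15:10, 16:35–16:50.
Callum ∩ Nikolai ∩ Freya: 08:30–09:20, 09:50–09:55, 10:35–11:35, 12:25–12:55, 13:05–13:25, 16:35–16:50.
Callum ∩ Nikolai ∩ Freya ∩ Beatriz: 08:30–09:20, 09:50–09:55, 10:35–11:35, 13:05–13:25, 16:35–16:50.
Callum ∩ Nikolai ∩ Freya ∩ Beatriz ∩ Jun: 08:35–09:20, 09:50–09:55, 10:35–10:50, 13:05–13:25.
Common window lengths: 45, 5, 15, 20 min; longest is 45.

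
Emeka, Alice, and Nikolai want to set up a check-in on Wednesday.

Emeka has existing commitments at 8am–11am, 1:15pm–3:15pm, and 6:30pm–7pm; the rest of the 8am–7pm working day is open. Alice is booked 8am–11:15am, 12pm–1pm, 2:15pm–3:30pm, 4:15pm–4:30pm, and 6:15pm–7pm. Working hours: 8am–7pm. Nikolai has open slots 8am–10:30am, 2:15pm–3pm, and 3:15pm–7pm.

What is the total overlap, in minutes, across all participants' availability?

150 minutes

Emeka free within 08:00–19:00: 11:00–13:15, 15:15–18:30.
Alice free within 08:00–19:00: 11:15–12:00, 13:00–14:15, 15:30–16:15, 16:30–18:15.
Emeka ∩ Alice: 11:15–12:00, 13:00–13:15, 15:30–16:15, 16:30–18:15.
Emeka ∩ Alice ∩ Nikolai: 15:30–16:15, 16:30–18:15.
Total common minutes: 45 + 105 = 150.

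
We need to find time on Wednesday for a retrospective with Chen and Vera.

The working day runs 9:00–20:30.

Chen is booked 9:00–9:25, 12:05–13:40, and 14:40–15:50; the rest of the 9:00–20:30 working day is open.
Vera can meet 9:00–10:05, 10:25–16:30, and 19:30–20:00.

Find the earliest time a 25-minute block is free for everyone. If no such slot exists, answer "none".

Chen free within 09:00–20:30: 09:25–12:05, 13:40–14:40, 15:50–20:30.
Chen ∩ Vera: 09:25–10:05, 10:25–12:05, 13:40–14:40, 15:50–16:30, 19:30–20:00.
Windows ≥ 25 min: 09:25–10:05, 10:25–12:05, 13:40–14:40, 15:50–16:30, 19:30–20:00.
Earliest such window starts at 09:25.

09:25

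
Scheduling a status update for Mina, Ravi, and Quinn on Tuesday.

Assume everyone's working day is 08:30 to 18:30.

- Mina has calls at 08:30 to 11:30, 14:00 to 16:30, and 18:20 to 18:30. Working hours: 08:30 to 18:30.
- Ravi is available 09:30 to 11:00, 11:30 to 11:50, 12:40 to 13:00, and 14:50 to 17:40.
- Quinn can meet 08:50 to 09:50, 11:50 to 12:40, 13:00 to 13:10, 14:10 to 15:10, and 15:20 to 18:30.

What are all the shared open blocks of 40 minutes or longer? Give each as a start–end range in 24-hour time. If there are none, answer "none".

16:30–17:40

Mina free within 08:30–18:30: 11:30–14:00, 16:30–18:20.
Mina ∩ Ravi: 11:30–11:50, 12:40–13:00, 16:30–17:40.
Mina ∩ Ravi ∩ Quinn: 16:30–17:40.
Windows ≥ 40 min: 16:30–17:40.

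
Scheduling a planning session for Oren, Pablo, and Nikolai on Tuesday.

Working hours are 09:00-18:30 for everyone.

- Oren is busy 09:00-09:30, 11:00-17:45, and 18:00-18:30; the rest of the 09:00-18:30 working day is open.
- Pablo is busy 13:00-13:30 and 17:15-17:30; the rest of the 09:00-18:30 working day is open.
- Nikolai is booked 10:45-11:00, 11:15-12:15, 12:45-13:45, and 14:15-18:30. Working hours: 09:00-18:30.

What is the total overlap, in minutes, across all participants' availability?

75 minutes

Oren free within 09:00–18:30: 09:30–11:00, 17:45–18:00.
Pablo free within 09:00–18:30: 09:00–13:00, 13:30–17:15, 17:30–18:30.
Nikolai free within 09:00–18:30: 09:00–10:45, 11:00–11:15, 12:15–12:45, 13:45–14:15.
Oren ∩ Pablo: 09:30–11:00, 17:45–18:00.
Oren ∩ Pablo ∩ Nikolai: 09:30–10:45.
Total common minutes: 75.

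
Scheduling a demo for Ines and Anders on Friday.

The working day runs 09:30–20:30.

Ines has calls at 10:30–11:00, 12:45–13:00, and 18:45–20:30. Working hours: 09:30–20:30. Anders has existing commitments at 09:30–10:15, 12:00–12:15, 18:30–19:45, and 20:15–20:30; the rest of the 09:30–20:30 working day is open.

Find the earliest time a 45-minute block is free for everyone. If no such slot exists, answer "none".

11:00

Ines free within 09:30–20:30: 09:30–10:30, 11:00–12:45, 13:00–18:45.
Anders free within 09:30–20:30: 10:15–12:00, 12:15–18:30, 19:45–20:15.
Ines ∩ Anders: 10:15–10:30, 11:00–12:00, 12:15–12:45, 13:00–18:30.
Windows ≥ 45 min: 11:00–12:00, 13:00–18:30.
Earliest such window starts at 11:00.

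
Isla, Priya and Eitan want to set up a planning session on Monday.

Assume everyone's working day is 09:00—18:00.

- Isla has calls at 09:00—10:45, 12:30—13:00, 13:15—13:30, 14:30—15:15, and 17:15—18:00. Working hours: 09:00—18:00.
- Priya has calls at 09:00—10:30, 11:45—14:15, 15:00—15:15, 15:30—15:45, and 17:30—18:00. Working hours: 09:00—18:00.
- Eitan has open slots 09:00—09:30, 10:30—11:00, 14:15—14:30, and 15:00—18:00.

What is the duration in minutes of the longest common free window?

Isla free within 09:00–18:00: 10:45–12:30, 13:00–13:15, 13:30–14:30, 15:15–17:15.
Priya free within 09:00–18:00: 10:30–11:45, 14:15–15:00, 15:15–15:30, 15:45–17:30.
Isla ∩ Priya: 10:45–11:45, 14:15–14:30, 15:15–15:30, 15:45–17:15.
Isla ∩ Priya ∩ Eitan: 10:45–11:00, 14:15–14:30, 15:15–15:30, 15:45–17:15.
Common window lengths: 15, 15, 15, 90 min; longest is 90.

90 minutes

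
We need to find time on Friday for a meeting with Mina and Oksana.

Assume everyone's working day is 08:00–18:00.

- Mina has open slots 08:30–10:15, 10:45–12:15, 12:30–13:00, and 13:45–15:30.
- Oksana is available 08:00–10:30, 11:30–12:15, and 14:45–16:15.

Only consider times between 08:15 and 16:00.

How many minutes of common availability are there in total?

195 minutes

Mina ∩ Oksana: 08:30–10:15, 11:30–12:15, 14:45–15:30.
Restricted to 08:15–16:00: 08:30–10:15, 11:30–12:15, 14:45–15:30.
Total common minutes: 105 + 45 + 45 = 195.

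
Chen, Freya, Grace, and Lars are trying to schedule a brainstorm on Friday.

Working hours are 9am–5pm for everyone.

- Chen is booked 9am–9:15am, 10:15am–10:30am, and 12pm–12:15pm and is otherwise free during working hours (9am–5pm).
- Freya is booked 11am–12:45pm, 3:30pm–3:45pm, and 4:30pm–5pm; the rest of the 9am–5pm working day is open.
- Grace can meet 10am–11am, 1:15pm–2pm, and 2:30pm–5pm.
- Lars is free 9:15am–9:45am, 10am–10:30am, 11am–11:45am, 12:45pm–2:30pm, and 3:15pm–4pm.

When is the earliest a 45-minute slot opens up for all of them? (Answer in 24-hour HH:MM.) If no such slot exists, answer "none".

Chen free within 09:00–17:00: 09:15–10:15, 10:30–12:00, 12:15–17:00.
Freya free within 09:00–17:00: 09:00–11:00, 12:45–15:30, 15:45–16:30.
Chen ∩ Freya: 09:15–10:15, 10:30–11:00, 12:45–15:30, 15:45–16:30.
Chen ∩ Freya ∩ Grace: 10:00–10:15, 10:30–11:00, 13:15–14:00, 14:30–15:30, 15:45–16:30.
Chen ∩ Freya ∩ Grace ∩ Lars: 10:00–10:15, 13:15–14:00, 15:15–15:30, 15:45–16:00.
Windows ≥ 45 min: 13:15–14:00.
Earliest such window starts at 13:15.

13:15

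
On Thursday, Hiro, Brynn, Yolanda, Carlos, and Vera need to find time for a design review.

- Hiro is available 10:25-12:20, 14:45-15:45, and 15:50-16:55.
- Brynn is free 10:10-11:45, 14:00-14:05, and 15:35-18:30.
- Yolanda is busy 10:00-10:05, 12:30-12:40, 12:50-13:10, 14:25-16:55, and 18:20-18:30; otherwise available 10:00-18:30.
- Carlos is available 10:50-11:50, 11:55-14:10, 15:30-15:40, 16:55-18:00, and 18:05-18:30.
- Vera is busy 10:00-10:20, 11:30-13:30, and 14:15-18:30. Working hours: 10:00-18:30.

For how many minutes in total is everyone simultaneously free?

Yolanda free within 10:00–18:30: 10:05–12:30, 12:40–12:50, 13:10–14:25, 16:55–18:20.
Vera free within 10:00–18:30: 10:20–11:30, 13:30–14:15.
Hiro ∩ Brynn: 10:25–11:45, 15:35–15:45, 15:50–16:55.
Hiro ∩ Brynn ∩ Yolanda: 10:25–11:45.
Hiro ∩ Brynn ∩ Yolanda ∩ Carlos: 10:50–11:45.
Hiro ∩ Brynn ∩ Yolanda ∩ Carlos ∩ Vera: 10:50–11:30.
Total common minutes: 40.

40 minutes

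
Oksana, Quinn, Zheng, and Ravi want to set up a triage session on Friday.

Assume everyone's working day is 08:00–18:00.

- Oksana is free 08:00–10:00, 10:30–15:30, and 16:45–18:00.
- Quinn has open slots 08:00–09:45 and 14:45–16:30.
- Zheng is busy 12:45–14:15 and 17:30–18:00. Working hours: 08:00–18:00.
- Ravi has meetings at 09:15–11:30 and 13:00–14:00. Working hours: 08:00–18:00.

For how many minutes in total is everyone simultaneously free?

120 minutes

Zheng free within 08:00–18:00: 08:00–12:45, 14:15–17:30.
Ravi free within 08:00–18:00: 08:00–09:15, 11:30–13:00, 14:00–18:00.
Oksana ∩ Quinn: 08:00–09:45, 14:45–15:30.
Oksana ∩ Quinn ∩ Zheng: 08:00–09:45, 14:45–15:30.
Oksana ∩ Quinn ∩ Zheng ∩ Ravi: 08:00–09:15, 14:45–15:30.
Total common minutes: 75 + 45 = 120.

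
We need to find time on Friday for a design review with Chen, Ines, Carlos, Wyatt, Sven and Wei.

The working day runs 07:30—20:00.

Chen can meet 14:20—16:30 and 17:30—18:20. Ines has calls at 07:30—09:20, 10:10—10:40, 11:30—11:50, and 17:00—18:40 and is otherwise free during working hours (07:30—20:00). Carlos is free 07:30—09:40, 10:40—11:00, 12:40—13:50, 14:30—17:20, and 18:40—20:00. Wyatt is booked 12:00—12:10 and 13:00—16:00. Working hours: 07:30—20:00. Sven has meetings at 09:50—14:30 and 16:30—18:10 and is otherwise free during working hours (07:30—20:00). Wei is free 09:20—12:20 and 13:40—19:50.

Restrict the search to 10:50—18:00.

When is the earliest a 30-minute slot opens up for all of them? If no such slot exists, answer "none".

16:00

Ines free within 07:30–20:00: 09:20–10:10, 10:40–11:30, 11:50–17:00, 18:40–20:00.
Wyatt free within 07:30–20:00: 07:30–12:00, 12:10–13:00, 16:00–20:00.
Sven free within 07:30–20:00: 07:30–09:50, 14:30–16:30, 18:10–20:00.
Chen ∩ Ines: 14:20–16:30.
Chen ∩ Ines ∩ Carlos: 14:30–16:30.
Chen ∩ Ines ∩ Carlos ∩ Wyatt: 16:00–16:30.
Chen ∩ Ines ∩ Carlos ∩ Wyatt ∩ Sven: 16:00–16:30.
Chen ∩ Ines ∩ Carlos ∩ Wyatt ∩ Sven ∩ Wei: 16:00–16:30.
Restricted to 10:50–18:00: 16:00–16:30.
Windows ≥ 30 min: 16:00–16:30.
Earliest such window starts at 16:00.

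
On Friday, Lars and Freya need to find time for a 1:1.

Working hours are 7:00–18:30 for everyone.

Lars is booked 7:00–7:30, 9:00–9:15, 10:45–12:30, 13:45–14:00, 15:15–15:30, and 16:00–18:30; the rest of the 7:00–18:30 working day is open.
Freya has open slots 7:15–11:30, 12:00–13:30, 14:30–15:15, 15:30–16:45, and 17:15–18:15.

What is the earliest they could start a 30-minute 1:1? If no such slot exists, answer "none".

07:30

Lars free within 07:00–18:30: 07:30–09:00, 09:15–10:45, 12:30–13:45, 14:00–15:15, 15:30–16:00.
Lars ∩ Freya: 07:30–09:00, 09:15–10:45, 12:30–13:30, 14:30–15:15, 15:30–16:00.
Windows ≥ 30 min: 07:30–09:00, 09:15–10:45, 12:30–13:30, 14:30–15:15, 15:30–16:00.
Earliest such window starts at 07:30.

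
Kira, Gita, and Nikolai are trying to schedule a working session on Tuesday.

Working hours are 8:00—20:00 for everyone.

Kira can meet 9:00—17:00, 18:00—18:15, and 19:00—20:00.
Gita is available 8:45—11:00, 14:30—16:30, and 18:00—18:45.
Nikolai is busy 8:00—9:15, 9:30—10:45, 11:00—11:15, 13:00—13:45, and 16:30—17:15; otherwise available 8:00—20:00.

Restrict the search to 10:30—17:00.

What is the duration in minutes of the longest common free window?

Nikolai free within 08:00–20:00: 09:15–09:30, 10:45–11:00, 11:15–13:00, 13:45–16:30, 17:15–20:00.
Kira ∩ Gita: 09:00–11:00, 14:30–16:30, 18:00–18:15.
Kira ∩ Gita ∩ Nikolai: 09:15–09:30, 10:45–11:00, 14:30–16:30, 18:00–18:15.
Restricted to 10:30–17:00: 10:45–11:00, 14:30–16:30.
Common window lengths: 15, 120 min; longest is 120.

120 minutes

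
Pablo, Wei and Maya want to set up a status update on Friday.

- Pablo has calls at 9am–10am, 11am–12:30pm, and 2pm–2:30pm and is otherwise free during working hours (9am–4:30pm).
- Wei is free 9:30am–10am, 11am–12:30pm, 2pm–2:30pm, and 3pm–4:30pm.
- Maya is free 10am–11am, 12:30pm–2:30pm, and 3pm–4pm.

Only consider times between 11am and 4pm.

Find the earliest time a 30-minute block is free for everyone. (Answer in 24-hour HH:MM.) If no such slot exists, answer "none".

Pablo free within 09:00–16:30: 10:00–11:00, 12:30–14:00, 14:30–16:30.
Pablo ∩ Wei: 15:00–16:30.
Pablo ∩ Wei ∩ Maya: 15:00–16:00.
Restricted to 11:00–16:00: 15:00–16:00.
Windows ≥ 30 min: 15:00–16:00.
Earliest such window starts at 15:00.

15:00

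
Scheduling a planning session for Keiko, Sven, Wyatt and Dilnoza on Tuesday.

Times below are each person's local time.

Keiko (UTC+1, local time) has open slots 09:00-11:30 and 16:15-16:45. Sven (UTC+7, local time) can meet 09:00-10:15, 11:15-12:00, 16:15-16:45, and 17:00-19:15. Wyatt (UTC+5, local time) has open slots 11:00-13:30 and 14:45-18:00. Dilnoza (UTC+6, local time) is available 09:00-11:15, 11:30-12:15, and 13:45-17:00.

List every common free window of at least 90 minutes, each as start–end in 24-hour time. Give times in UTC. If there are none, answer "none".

Keiko → UTC: 08:00–10:30, 15:15–15:45.
Sven → UTC: 02:00–03:15, 04:15–05:00, 09:15–09:45, 10:00–12:15.
Wyatt → UTC: 06:00–08:30, 09:45–13:00.
Dilnoza → UTC: 03:00–05:15, 05:30–06:15, 07:45–11:00.
Keiko ∩ Sven: 09:15–09:45, 10:00–10:30.
Keiko ∩ Sven ∩ Wyatt: 10:00–10:30.
Keiko ∩ Sven ∩ Wyatt ∩ Dilnoza: 10:00–10:30.
Windows ≥ 90 min: (none).

none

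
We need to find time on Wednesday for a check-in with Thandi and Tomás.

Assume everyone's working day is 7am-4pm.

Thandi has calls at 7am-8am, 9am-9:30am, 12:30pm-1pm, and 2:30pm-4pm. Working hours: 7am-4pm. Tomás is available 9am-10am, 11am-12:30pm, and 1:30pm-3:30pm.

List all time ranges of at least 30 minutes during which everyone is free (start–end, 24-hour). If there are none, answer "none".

Thandi free within 07:00–16:00: 08:00–09:00, 09:30–12:30, 13:00–14:30.
Thandi ∩ Tomás: 09:30–10:00, 11:00–12:30, 13:30–14:30.
Windows ≥ 30 min: 09:30–10:00, 11:00–12:30, 13:30–14:30.

09:30–10:00, 11:00–12:30, 13:30–14:30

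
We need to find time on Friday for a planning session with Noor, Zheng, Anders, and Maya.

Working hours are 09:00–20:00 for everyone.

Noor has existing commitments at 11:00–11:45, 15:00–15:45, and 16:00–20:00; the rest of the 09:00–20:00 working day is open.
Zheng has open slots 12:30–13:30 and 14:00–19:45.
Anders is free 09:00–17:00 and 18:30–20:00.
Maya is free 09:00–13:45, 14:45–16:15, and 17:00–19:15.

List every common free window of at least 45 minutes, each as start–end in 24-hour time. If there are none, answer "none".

Noor free within 09:00–20:00: 09:00–11:00, 11:45–15:00, 15:45–16:00.
Noor ∩ Zheng: 12:30–13:30, 14:00–15:00, 15:45–16:00.
Noor ∩ Zheng ∩ Anders: 12:30–13:30, 14:00–15:00, 15:45–16:00.
Noor ∩ Zheng ∩ Anders ∩ Maya: 12:30–13:30, 14:45–15:00, 15:45–16:00.
Windows ≥ 45 min: 12:30–13:30.

12:30–13:30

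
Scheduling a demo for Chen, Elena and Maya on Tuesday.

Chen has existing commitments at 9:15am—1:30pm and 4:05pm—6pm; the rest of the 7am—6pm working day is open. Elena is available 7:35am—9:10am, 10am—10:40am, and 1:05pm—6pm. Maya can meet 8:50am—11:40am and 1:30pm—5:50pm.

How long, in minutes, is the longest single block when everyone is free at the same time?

Chen free within 07:00–18:00: 07:00–09:15, 13:30–16:05.
Chen ∩ Elena: 07:35–09:10, 13:30–16:05.
Chen ∩ Elena ∩ Maya: 08:50–09:10, 13:30–16:05.
Common window lengths: 20, 155 min; longest is 155.

155 minutes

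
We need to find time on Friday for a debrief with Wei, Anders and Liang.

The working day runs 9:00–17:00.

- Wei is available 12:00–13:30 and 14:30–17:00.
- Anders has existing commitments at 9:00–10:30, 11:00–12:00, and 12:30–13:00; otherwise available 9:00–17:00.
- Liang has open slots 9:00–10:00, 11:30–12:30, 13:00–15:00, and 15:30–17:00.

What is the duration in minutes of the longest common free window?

90 minutes

Anders free within 09:00–17:00: 10:30–11:00, 12:00–12:30, 13:00–17:00.
Wei ∩ Anders: 12:00–12:30, 13:00–13:30, 14:30–17:00.
Wei ∩ Anders ∩ Liang: 12:00–12:30, 13:00–13:30, 14:30–15:00, 15:30–17:00.
Common window lengths: 30, 30, 30, 90 min; longest is 90.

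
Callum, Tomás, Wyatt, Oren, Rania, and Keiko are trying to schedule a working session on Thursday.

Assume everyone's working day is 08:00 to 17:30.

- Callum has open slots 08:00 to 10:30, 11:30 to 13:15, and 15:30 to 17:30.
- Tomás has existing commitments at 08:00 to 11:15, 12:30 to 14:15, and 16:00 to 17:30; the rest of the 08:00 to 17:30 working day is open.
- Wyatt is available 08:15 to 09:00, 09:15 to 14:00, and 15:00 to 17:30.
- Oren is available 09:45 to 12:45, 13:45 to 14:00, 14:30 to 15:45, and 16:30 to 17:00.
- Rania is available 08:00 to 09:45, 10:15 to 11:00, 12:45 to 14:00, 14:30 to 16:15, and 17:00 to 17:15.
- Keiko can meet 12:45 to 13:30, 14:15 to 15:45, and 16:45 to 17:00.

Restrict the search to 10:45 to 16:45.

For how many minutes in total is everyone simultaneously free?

Tomás free within 08:00–17:30: 11:15–12:30, 14:15–16:00.
Callum ∩ Tomás: 11:30–12:30, 15:30–16:00.
Callum ∩ Tomás ∩ Wyatt: 11:30–12:30, 15:30–16:00.
Callum ∩ Tomás ∩ Wyatt ∩ Oren: 11:30–12:30, 15:30–15:45.
Callum ∩ Tomás ∩ Wyatt ∩ Oren ∩ Rania: 15:30–15:45.
Callum ∩ Tomás ∩ Wyatt ∩ Oren ∩ Rania ∩ Keiko: 15:30–15:45.
Restricted to 10:45–16:45: 15:30–15:45.
Total common minutes: 15.

15 minutes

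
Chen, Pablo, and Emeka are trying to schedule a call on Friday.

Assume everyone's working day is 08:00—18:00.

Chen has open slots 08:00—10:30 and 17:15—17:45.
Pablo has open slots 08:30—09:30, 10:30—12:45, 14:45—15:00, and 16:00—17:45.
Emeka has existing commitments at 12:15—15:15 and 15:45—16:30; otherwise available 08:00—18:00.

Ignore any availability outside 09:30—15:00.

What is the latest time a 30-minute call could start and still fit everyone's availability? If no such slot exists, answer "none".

none

Emeka free within 08:00–18:00: 08:00–12:15, 15:15–15:45, 16:30–18:00.
Chen ∩ Pablo: 08:30–09:30, 17:15–17:45.
Chen ∩ Pablo ∩ Emeka: 08:30–09:30, 17:15–17:45.
Restricted to 09:30–15:00: (none).
Windows ≥ 30 min: (none).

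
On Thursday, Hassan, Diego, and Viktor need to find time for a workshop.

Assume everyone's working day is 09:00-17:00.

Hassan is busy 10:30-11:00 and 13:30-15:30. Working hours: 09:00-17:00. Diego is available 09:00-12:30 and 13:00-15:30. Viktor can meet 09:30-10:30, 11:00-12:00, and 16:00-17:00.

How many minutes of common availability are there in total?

Hassan free within 09:00–17:00: 09:00–10:30, 11:00–13:30, 15:30–17:00.
Hassan ∩ Diego: 09:00–10:30, 11:00–12:30, 13:00–13:30.
Hassan ∩ Diego ∩ Viktor: 09:30–10:30, 11:00–12:00.
Total common minutes: 60 + 60 = 120.

120 minutes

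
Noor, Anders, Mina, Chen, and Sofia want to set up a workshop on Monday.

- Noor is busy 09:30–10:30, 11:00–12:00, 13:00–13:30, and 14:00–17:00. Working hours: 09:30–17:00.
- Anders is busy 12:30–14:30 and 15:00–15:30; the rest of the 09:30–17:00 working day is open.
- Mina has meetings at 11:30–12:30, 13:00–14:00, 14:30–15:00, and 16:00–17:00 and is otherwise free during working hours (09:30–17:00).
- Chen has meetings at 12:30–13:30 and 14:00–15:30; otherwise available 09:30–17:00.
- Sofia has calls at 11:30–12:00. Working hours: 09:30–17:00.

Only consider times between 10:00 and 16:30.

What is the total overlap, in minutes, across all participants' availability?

30 minutes

Noor free within 09:30–17:00: 10:30–11:00, 12:00–13:00, 13:30–14:00.
Anders free within 09:30–17:00: 09:30–12:30, 14:30–15:00, 15:30–17:00.
Mina free within 09:30–17:00: 09:30–11:30, 12:30–13:00, 14:00–14:30, 15:00–16:00.
Chen free within 09:30–17:00: 09:30–12:30, 13:30–14:00, 15:30–17:00.
Sofia free within 09:30–17:00: 09:30–11:30, 12:00–17:00.
Noor ∩ Anders: 10:30–11:00, 12:00–12:30.
Noor ∩ Anders ∩ Mina: 10:30–11:00.
Noor ∩ Anders ∩ Mina ∩ Chen: 10:30–11:00.
Noor ∩ Anders ∩ Mina ∩ Chen ∩ Sofia: 10:30–11:00.
Restricted to 10:00–16:30: 10:30–11:00.
Total common minutes: 30.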